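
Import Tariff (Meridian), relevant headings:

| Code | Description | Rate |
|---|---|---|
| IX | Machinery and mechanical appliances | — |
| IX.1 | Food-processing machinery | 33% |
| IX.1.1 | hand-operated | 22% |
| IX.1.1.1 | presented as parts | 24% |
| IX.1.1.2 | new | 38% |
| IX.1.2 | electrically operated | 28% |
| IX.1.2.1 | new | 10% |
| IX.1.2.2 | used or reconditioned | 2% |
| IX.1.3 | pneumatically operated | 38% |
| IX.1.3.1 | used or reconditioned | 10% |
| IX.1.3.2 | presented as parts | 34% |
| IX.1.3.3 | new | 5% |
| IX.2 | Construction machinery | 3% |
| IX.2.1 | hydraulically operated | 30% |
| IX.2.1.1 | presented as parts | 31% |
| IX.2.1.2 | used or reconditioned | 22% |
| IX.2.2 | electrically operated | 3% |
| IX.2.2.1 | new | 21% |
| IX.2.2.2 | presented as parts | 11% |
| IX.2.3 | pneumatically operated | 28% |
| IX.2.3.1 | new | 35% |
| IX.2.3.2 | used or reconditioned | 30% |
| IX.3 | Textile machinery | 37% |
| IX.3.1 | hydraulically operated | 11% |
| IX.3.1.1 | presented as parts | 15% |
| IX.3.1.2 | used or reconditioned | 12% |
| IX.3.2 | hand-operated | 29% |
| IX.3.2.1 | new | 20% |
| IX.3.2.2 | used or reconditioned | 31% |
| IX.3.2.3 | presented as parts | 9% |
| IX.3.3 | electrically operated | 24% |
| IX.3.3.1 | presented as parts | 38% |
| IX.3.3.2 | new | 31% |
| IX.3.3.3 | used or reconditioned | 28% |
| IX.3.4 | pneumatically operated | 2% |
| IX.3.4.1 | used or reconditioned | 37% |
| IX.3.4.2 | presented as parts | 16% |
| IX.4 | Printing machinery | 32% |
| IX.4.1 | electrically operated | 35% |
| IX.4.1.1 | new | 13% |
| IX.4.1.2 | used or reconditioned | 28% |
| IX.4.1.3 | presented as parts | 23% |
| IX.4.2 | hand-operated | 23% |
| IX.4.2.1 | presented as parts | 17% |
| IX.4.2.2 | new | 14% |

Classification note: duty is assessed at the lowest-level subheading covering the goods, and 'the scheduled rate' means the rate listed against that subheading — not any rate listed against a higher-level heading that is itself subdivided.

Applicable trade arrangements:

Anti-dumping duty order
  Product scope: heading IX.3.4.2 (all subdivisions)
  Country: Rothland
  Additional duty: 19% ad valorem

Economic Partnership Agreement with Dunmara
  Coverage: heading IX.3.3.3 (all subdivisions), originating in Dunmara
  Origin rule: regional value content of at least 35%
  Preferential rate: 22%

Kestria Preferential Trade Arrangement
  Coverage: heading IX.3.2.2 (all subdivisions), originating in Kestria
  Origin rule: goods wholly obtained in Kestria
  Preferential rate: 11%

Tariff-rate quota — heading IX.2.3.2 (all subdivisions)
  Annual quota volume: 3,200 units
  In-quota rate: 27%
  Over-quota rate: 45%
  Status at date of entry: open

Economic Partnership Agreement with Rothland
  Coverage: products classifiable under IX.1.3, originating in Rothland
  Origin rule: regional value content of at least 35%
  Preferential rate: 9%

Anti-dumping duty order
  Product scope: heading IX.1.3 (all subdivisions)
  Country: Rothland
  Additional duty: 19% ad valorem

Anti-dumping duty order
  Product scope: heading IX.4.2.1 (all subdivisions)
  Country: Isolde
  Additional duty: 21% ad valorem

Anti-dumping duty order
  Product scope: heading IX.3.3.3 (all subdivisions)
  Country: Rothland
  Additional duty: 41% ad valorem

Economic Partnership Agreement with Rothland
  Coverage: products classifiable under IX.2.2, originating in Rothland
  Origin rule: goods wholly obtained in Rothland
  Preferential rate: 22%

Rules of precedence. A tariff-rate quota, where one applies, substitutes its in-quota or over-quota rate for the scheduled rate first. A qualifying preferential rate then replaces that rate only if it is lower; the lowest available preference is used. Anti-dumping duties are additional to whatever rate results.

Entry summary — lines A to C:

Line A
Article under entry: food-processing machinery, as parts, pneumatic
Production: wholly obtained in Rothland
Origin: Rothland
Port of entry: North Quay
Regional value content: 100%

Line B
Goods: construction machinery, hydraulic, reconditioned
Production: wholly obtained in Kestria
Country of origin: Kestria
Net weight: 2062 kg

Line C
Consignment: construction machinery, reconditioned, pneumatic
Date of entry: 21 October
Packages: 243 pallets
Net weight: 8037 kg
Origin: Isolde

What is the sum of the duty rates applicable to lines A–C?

Line A: food-processing → IX.1; pneumatic → IX.1.3; as parts → IX.1.3.2. Scheduled 34%. Rothland agreement on IX.1.3: RVC ≥ 35% → 9% available; Rothland agreement on IX.2.2: IX.1.3.2 not covered; preferential 9%; anti-dumping (Rothland, IX.1.3): +19%; total 9% + 19% = 28%. → 28%.
Line B: construction → IX.2; hydraulic → IX.2.1; reconditioned → IX.2.1.2. Scheduled 22%. Kestria agreement on IX.3.2.2: IX.2.1.2 not covered. → 22%.
Line C: construction → IX.2; pneumatic → IX.2.3; reconditioned → IX.2.3.2. Scheduled 30%. quota on IX.2.3.2 open → in-quota 27%. → 27%.
Sum: 28% + 22% + 27% = 77%.

77%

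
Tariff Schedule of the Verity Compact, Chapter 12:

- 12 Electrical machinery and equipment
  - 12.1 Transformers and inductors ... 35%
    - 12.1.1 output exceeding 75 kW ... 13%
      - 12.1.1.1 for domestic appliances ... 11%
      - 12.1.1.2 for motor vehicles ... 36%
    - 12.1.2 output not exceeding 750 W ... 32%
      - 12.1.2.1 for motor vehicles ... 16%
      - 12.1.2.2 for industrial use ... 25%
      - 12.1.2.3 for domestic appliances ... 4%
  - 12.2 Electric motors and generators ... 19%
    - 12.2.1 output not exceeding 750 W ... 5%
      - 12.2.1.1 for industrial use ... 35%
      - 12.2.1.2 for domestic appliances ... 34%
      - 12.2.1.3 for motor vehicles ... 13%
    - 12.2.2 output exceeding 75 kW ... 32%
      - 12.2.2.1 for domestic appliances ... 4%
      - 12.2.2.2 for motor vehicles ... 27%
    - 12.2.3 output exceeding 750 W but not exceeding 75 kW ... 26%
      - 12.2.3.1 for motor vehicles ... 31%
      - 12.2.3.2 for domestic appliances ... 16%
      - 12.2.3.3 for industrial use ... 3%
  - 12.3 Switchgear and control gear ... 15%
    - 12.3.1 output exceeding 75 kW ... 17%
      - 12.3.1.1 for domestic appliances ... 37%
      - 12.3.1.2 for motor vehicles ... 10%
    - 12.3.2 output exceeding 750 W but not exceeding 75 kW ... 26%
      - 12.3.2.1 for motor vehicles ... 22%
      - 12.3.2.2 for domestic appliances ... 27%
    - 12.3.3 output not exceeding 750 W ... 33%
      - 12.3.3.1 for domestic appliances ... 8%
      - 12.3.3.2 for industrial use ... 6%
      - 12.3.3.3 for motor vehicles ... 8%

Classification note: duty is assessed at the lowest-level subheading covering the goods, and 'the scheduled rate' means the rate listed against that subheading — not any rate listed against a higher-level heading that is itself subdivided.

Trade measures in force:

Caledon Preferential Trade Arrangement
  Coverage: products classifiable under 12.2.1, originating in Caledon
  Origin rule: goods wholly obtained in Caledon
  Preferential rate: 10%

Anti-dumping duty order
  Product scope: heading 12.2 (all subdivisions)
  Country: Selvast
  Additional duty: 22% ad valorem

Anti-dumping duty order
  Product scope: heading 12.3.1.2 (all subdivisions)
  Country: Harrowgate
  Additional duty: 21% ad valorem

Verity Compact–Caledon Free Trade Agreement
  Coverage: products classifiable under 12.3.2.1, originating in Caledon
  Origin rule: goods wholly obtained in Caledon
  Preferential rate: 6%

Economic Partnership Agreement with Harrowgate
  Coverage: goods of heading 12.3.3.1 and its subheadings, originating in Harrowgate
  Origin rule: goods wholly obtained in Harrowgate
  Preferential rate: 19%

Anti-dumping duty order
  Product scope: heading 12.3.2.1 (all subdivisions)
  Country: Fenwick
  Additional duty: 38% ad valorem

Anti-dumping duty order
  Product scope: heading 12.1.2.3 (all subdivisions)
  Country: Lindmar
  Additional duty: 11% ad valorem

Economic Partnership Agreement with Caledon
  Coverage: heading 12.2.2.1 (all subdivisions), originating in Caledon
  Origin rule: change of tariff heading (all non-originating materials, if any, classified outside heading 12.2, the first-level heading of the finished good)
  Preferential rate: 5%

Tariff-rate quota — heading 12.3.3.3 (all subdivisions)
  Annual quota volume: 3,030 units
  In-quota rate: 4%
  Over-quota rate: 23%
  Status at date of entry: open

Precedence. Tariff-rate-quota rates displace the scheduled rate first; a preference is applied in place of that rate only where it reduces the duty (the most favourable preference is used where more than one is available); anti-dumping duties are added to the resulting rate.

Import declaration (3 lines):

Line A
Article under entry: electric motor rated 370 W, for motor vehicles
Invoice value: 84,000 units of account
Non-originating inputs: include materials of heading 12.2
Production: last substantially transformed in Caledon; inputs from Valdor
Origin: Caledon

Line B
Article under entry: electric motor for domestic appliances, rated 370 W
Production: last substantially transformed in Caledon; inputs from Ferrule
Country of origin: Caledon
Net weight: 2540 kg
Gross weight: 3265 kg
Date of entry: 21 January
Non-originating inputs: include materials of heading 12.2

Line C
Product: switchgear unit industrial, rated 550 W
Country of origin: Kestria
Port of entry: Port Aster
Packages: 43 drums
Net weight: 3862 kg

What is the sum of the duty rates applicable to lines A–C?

Line A: electric motor → 12.2; rated 370 W → 12.2.1; for motor vehicles → 12.2.1.3. Scheduled 13%. Caledon agreement on 12.2.1: not wholly obtained; Caledon agreement on 12.3.2.1: 12.2.1.3 not covered; Caledon agreement on 12.2.2.1: 12.2.1.3 not covered. → 13%.
Line B: electric motor → 12.2; rated 370 W → 12.2.1; for domestic appliances → 12.2.1.2. Scheduled 34%. Caledon agreement on 12.2.1: not wholly obtained; Caledon agreement on 12.3.2.1: 12.2.1.2 not covered; Caledon agreement on 12.2.2.1: 12.2.1.2 not covered. → 34%.
Line C: switchgear unit → 12.3; rated 550 W → 12.3.3; industrial → 12.3.3.2. Scheduled 6%. No special measure applies. → 6%.
Sum: 13% + 34% + 6% = 53%.

53%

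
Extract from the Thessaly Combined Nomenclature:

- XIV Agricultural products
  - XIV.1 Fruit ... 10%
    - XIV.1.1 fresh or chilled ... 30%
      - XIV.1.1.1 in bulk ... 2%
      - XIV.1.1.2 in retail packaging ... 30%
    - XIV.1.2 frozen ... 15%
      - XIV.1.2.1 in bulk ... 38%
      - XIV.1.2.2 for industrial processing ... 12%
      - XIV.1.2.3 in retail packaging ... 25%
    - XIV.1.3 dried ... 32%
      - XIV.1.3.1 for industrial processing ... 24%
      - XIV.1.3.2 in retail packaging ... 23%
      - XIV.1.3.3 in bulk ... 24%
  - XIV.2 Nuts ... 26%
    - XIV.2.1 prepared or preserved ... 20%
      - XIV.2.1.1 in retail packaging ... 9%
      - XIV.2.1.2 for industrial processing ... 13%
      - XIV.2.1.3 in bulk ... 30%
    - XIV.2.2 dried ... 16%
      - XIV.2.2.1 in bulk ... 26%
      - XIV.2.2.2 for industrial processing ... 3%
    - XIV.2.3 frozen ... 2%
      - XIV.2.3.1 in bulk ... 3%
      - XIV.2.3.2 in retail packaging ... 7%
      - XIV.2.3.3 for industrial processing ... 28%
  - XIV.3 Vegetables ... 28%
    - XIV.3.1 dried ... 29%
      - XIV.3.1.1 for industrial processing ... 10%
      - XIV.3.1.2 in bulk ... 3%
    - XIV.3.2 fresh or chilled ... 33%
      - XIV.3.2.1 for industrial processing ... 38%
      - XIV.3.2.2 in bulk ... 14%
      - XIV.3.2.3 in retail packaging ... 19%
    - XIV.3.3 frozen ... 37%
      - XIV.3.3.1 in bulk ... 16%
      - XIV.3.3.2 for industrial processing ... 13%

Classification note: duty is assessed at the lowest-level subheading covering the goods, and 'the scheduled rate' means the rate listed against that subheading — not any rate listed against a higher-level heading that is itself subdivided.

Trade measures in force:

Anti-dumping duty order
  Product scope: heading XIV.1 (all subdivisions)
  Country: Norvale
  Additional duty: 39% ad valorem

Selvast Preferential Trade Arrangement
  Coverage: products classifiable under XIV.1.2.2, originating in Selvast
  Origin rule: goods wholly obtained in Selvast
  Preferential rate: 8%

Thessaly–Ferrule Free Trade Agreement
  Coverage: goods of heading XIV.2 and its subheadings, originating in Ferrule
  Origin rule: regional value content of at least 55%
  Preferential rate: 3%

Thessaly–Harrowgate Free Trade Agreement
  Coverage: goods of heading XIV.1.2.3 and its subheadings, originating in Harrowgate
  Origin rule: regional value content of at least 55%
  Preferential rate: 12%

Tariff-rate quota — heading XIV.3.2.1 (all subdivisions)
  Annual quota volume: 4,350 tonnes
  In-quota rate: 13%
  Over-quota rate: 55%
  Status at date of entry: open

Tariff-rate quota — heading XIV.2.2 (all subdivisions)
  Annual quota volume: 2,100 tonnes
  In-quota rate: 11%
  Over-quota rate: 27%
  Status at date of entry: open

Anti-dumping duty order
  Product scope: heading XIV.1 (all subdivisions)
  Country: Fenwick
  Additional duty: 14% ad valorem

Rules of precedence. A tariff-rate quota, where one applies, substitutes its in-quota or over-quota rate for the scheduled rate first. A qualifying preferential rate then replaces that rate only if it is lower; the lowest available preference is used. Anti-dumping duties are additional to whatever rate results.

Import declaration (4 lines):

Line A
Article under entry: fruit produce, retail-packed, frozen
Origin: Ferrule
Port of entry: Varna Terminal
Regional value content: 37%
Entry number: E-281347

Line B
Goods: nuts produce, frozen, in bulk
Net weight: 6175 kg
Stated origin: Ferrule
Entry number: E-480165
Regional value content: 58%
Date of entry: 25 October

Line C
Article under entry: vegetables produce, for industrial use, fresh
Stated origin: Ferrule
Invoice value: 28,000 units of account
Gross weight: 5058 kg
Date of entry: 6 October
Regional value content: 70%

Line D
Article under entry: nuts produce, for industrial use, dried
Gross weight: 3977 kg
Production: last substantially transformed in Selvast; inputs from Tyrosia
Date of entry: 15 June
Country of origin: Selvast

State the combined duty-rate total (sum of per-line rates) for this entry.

Line A: fruit → XIV.1; frozen → XIV.1.2; retail-packed → XIV.1.2.3. Scheduled 25%. Ferrule agreement on XIV.2: XIV.1.2.3 not covered. → 25%.
Line B: nuts → XIV.2; frozen → XIV.2.3; in bulk → XIV.2.3.1. Scheduled 3%. Ferrule agreement on XIV.2: RVC ≥ 55% → 3% available; preference 3% not lower than 3% → no reduction. → 3%.
Line C: vegetables → XIV.3; fresh → XIV.3.2; for industrial use → XIV.3.2.1. Scheduled 38%. quota on XIV.3.2.1 open → in-quota 13%; Ferrule agreement on XIV.2: XIV.3.2.1 not covered. → 13%.
Line D: nuts → XIV.2; dried → XIV.2.2; for industrial use → XIV.2.2.2. Scheduled 3%. quota on XIV.2.2 open → in-quota 11%; Selvast agreement on XIV.1.2.2: XIV.2.2.2 not covered. → 11%.
Sum: 25% + 3% + 13% + 11% = 52%.

52%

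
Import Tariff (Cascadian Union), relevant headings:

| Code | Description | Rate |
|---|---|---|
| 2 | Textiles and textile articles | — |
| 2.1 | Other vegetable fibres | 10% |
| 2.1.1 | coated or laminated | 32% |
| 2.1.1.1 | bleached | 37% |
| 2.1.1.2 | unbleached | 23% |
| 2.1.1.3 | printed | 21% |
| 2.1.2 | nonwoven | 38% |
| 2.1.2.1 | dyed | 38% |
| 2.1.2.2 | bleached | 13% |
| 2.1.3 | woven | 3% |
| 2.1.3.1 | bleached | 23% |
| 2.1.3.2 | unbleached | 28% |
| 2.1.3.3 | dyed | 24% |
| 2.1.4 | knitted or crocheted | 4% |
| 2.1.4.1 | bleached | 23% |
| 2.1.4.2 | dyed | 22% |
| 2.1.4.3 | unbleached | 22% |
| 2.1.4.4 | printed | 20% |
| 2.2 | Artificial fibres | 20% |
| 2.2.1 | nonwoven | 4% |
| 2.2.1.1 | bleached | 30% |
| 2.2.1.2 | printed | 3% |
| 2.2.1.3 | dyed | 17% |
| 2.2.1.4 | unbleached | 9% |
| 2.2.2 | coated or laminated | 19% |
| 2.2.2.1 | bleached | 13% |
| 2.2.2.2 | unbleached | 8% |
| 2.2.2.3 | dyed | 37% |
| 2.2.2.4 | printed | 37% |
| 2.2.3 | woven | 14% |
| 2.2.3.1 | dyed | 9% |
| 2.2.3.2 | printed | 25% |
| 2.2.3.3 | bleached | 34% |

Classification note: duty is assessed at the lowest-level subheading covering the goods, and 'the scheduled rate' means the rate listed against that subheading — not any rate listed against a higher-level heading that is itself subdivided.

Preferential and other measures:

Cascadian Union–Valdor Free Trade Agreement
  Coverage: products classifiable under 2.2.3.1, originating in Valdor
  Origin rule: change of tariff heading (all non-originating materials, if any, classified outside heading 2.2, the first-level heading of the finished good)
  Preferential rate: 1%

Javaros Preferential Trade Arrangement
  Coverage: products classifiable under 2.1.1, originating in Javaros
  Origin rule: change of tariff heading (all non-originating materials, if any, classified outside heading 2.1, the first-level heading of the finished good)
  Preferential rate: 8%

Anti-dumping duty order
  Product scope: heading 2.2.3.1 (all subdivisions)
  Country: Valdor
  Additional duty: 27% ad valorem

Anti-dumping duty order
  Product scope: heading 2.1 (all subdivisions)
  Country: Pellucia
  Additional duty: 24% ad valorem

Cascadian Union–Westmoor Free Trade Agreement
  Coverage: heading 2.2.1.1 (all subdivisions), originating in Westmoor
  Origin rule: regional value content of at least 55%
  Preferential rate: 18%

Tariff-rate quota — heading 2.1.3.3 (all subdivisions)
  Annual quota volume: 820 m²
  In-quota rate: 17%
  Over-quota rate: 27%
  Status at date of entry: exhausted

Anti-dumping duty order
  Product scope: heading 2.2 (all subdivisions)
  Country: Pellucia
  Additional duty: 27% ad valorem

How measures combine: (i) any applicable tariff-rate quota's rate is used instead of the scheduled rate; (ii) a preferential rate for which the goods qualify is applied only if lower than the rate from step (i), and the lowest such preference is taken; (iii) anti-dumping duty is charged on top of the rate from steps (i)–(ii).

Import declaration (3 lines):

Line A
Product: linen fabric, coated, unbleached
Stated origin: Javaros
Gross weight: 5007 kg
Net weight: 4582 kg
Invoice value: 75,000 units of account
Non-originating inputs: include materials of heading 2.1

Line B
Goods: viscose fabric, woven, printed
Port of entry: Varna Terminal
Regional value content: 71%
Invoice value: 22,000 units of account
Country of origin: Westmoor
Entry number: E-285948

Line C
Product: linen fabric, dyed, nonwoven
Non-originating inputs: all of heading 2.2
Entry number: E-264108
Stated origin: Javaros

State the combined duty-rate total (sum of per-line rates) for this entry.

86%

Line A: linen → 2.1; coated → 2.1.1; unbleached → 2.1.1.2. Scheduled 23%. Javaros agreement on 2.1.1: CTH not met. → 23%.
Line B: viscose → 2.2; woven → 2.2.3; printed → 2.2.3.2. Scheduled 25%. Westmoor agreement on 2.2.1.1: 2.2.3.2 not covered. → 25%.
Line C: linen → 2.1; nonwoven → 2.1.2; dyed → 2.1.2.1. Scheduled 38%. Javaros agreement on 2.1.1: 2.1.2.1 not covered. → 38%.
Sum: 23% + 25% + 38% = 86%.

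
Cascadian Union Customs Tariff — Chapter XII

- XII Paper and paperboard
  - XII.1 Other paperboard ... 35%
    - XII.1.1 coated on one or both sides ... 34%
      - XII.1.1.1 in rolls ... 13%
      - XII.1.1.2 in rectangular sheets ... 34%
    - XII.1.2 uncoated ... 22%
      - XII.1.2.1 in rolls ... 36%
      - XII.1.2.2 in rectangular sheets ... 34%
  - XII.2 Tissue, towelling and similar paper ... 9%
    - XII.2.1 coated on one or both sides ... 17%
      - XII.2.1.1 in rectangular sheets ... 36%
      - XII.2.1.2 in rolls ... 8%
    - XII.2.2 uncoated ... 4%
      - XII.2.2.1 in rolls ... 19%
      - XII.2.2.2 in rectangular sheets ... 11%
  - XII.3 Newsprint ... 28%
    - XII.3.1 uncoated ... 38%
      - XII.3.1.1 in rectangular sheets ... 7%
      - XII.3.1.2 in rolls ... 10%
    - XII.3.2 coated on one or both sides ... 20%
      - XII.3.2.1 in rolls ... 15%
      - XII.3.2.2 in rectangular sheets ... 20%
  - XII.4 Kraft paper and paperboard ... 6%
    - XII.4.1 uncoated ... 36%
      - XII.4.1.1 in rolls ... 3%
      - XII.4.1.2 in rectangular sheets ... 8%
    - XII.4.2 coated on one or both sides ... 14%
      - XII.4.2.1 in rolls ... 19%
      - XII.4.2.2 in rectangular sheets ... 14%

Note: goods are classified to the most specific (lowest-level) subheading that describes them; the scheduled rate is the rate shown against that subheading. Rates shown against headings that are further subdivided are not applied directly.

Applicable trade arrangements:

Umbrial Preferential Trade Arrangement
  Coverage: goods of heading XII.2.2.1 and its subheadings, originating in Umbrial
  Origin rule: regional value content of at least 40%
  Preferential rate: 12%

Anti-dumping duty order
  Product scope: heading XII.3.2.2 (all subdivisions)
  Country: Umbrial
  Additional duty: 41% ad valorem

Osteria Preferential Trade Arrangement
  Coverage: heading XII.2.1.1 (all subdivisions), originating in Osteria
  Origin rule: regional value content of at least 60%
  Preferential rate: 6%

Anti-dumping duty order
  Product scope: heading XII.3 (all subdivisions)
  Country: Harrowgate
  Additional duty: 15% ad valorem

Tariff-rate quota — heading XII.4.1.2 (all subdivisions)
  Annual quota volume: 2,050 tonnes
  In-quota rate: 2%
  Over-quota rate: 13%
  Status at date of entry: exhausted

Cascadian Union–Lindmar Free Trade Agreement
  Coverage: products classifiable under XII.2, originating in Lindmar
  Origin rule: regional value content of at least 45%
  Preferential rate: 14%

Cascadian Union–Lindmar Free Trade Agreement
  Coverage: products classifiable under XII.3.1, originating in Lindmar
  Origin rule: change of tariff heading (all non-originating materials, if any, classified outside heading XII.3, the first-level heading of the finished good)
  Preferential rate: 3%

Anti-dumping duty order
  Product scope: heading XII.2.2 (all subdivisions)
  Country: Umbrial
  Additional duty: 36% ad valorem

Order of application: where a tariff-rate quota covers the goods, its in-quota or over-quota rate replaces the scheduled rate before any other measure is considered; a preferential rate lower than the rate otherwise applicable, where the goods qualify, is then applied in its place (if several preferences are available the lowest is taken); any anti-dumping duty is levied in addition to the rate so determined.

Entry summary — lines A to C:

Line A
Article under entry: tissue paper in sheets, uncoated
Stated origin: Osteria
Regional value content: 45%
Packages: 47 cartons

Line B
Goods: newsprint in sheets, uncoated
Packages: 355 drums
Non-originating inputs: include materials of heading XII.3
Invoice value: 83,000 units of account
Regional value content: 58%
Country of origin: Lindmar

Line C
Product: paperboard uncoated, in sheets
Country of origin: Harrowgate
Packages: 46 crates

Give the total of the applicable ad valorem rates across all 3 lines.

Line A: tissue paper → XII.2; uncoated → XII.2.2; in sheets → XII.2.2.2. Scheduled 11%. Osteria agreement on XII.2.1.1: XII.2.2.2 not covered. → 11%.
Line B: newsprint → XII.3; uncoated → XII.3.1; in sheets → XII.3.1.1. Scheduled 7%. Lindmar agreement on XII.2: XII.3.1.1 not covered; Lindmar agreement on XII.3.1: CTH not met. → 7%.
Line C: paperboard → XII.1; uncoated → XII.1.2; in sheets → XII.1.2.2. Scheduled 34%. No special measure applies. → 34%.
Sum: 11% + 7% + 34% = 52%.

52%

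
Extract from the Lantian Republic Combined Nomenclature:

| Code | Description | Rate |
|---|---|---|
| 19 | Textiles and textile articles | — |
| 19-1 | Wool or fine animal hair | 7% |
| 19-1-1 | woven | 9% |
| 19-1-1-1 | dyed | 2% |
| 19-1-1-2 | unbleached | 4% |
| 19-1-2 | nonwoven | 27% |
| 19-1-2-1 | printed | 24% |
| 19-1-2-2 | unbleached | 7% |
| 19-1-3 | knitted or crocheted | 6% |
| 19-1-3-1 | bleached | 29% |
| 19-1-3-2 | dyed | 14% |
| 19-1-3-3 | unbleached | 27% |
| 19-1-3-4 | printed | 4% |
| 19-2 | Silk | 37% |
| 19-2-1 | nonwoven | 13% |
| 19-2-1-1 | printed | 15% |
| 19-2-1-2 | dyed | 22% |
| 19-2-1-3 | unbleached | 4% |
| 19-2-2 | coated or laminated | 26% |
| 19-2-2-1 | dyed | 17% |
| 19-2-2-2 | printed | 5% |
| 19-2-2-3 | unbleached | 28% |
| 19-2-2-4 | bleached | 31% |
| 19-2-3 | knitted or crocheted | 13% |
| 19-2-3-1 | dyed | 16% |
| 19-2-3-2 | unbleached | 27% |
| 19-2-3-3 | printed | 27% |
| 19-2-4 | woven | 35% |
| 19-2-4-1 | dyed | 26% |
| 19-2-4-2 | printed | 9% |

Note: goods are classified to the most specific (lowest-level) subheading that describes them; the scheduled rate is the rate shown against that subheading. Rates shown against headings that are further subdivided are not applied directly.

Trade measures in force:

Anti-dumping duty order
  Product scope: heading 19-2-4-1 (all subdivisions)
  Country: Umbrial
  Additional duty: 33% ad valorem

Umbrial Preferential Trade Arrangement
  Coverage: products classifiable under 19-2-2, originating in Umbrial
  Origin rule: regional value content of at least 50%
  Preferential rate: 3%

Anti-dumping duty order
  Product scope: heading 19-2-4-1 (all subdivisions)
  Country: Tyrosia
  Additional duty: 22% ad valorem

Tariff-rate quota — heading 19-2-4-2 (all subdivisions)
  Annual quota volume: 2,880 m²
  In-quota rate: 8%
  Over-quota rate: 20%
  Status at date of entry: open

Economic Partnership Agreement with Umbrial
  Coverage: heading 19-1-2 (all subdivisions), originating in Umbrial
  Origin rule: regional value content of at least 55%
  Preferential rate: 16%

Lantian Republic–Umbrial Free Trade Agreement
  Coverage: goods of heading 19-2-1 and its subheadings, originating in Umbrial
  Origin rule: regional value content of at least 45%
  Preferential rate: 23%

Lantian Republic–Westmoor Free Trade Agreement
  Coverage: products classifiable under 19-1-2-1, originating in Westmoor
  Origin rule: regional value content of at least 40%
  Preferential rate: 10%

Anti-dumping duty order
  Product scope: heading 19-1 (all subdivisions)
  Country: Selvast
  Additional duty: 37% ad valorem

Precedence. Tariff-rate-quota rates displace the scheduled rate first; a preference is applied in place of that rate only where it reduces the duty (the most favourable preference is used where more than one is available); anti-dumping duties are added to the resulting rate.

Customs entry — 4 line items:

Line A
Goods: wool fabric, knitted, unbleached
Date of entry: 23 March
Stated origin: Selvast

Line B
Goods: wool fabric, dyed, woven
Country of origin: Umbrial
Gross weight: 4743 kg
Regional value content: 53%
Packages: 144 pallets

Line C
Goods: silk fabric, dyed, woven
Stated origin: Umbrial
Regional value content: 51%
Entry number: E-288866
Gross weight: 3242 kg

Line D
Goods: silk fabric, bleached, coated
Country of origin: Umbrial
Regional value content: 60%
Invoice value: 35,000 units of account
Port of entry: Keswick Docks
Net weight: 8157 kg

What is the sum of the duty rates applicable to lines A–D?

Line A: wool → 19-1; knitted → 19-1-3; unbleached → 19-1-3-3. Scheduled 27%. anti-dumping (Selvast, 19-1): +37%; total 27% + 37% = 64%. → 64%.
Line B: wool → 19-1; woven → 19-1-1; dyed → 19-1-1-1. Scheduled 2%. Umbrial agreement on 19-2-2: 19-1-1-1 not covered; Umbrial agreement on 19-1-2: 19-1-1-1 not covered; Umbrial agreement on 19-2-1: 19-1-1-1 not covered. → 2%.
Line C: silk → 19-2; woven → 19-2-4; dyed → 19-2-4-1. Scheduled 26%. Umbrial agreement on 19-2-2: 19-2-4-1 not covered; Umbrial agreement on 19-1-2: 19-2-4-1 not covered; Umbrial agreement on 19-2-1: 19-2-4-1 not covered; anti-dumping (Umbrial, 19-2-4-1): +33%; total 26% + 33% = 59%. → 59%.
Line D: silk → 19-2; coated → 19-2-2; bleached → 19-2-2-4. Scheduled 31%. Umbrial agreement on 19-2-2: RVC ≥ 50% → 3% available; Umbrial agreement on 19-1-2: 19-2-2-4 not covered; Umbrial agreement on 19-2-1: 19-2-2-4 not covered; preferential 3%. → 3%.
Sum: 64% + 2% + 59% + 3% = 128%.

128%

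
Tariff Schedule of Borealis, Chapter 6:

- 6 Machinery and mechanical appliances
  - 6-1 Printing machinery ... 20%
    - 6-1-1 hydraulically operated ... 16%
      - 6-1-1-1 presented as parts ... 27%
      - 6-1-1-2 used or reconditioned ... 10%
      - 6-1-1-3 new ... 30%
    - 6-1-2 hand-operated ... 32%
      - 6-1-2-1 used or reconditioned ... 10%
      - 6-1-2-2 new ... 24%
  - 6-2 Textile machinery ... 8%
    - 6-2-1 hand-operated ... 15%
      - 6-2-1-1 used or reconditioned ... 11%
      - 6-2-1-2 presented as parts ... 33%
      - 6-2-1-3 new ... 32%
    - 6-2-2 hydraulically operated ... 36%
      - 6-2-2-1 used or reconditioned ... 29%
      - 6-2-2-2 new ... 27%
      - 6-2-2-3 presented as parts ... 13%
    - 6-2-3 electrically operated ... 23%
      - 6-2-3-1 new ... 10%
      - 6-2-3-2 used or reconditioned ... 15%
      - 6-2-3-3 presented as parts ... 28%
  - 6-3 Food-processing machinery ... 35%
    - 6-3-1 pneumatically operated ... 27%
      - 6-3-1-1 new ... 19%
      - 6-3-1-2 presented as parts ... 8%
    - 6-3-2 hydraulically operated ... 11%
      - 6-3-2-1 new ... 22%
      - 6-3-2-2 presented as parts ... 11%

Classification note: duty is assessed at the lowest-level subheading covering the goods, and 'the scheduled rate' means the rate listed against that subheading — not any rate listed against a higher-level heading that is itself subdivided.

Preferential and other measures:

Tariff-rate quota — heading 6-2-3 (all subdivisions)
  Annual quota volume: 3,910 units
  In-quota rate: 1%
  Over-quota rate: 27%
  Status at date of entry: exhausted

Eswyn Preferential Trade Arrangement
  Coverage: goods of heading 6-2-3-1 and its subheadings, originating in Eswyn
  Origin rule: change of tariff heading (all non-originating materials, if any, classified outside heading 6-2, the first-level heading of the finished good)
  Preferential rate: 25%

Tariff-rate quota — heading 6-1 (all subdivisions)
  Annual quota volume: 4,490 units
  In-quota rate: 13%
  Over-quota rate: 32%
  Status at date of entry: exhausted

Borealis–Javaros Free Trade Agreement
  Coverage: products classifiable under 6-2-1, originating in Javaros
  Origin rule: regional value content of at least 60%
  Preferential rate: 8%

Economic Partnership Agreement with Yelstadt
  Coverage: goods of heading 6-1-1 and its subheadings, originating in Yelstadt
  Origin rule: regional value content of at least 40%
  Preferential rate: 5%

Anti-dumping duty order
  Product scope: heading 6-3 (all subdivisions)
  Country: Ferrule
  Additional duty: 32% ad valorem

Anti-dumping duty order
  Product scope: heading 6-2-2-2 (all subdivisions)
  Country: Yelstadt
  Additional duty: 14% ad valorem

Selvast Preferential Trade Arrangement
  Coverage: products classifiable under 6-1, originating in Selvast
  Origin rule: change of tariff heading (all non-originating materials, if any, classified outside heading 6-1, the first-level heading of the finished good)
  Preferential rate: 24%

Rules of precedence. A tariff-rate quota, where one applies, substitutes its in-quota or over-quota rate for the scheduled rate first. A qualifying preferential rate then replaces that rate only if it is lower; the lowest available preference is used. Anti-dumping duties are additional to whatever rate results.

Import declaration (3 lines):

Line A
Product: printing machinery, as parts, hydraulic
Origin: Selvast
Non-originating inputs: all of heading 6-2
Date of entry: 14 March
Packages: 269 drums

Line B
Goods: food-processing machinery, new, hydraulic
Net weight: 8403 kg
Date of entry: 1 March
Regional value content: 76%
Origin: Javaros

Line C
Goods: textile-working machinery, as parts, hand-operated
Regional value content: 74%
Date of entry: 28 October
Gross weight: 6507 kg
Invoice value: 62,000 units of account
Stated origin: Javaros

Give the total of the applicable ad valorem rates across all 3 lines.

54%

Line A: printing → 6-1; hydraulic → 6-1-1; as parts → 6-1-1-1. Scheduled 27%. quota on 6-1 exhausted → over-quota 32%; Selvast agreement on 6-1: CTH met → 24% available; preferential 24%. → 24%.
Line B: food-processing → 6-3; hydraulic → 6-3-2; new → 6-3-2-1. Scheduled 22%. Javaros agreement on 6-2-1: 6-3-2-1 not covered. → 22%.
Line C: textile-working → 6-2; hand-operated → 6-2-1; as parts → 6-2-1-2. Scheduled 33%. Javaros agreement on 6-2-1: RVC ≥ 60% → 8% available; preferential 8%. → 8%.
Sum: 24% + 22% + 8% = 54%.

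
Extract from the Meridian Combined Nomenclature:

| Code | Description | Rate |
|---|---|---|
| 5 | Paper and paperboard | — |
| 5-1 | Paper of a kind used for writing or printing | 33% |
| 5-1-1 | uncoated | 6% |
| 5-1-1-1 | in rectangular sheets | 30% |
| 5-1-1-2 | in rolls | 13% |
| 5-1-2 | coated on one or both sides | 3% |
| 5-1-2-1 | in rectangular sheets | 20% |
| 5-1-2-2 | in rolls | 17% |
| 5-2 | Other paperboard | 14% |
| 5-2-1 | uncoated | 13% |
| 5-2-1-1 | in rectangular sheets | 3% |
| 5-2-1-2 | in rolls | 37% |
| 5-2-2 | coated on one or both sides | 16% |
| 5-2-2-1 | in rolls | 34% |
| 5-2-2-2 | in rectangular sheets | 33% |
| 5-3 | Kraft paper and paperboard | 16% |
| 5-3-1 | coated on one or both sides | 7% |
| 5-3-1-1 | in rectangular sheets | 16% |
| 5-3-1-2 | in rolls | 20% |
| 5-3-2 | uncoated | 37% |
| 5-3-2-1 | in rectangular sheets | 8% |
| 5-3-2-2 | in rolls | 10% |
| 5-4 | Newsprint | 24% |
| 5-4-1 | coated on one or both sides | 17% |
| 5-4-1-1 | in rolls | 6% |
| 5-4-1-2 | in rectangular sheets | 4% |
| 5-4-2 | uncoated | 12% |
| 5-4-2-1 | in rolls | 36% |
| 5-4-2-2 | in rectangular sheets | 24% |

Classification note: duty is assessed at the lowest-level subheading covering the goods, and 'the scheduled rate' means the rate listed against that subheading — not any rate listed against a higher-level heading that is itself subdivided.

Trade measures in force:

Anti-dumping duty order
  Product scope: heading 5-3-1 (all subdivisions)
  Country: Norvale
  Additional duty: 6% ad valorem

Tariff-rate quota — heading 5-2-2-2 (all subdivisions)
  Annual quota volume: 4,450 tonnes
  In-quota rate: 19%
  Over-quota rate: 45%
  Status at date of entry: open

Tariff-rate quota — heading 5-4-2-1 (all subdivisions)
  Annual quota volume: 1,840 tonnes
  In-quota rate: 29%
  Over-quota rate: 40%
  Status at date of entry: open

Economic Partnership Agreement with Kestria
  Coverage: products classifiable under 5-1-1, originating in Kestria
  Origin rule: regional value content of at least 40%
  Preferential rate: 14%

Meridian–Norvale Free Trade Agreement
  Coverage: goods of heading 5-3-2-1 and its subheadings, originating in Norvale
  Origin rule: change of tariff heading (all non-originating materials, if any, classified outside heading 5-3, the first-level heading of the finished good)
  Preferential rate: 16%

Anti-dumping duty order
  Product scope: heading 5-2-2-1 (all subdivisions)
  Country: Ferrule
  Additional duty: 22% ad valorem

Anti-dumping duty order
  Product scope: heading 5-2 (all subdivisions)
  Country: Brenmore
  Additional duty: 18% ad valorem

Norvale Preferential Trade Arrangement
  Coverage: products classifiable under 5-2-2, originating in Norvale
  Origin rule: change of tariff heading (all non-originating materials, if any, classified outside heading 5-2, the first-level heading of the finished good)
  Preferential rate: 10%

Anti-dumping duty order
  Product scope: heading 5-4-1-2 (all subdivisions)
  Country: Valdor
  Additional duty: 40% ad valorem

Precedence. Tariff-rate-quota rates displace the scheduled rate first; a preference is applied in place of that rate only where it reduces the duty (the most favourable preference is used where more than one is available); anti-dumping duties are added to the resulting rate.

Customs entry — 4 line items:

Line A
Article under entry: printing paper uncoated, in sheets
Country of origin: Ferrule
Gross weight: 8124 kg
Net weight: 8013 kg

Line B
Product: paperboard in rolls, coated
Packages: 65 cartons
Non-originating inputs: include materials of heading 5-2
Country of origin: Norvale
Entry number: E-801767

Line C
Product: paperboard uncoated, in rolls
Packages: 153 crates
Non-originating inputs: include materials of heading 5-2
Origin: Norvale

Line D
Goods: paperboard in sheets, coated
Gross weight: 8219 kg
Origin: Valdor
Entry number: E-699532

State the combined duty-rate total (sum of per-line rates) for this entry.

Line A: printing paper → 5-1; uncoated → 5-1-1; in sheets → 5-1-1-1. Scheduled 30%. No special measure applies. → 30%.
Line B: paperboard → 5-2; coated → 5-2-2; in rolls → 5-2-2-1. Scheduled 34%. Norvale agreement on 5-3-2-1: 5-2-2-1 not covered; Norvale agreement on 5-2-2: CTH not met. → 34%.
Line C: paperboard → 5-2; uncoated → 5-2-1; in rolls → 5-2-1-2. Scheduled 37%. Norvale agreement on 5-3-2-1: 5-2-1-2 not covered; Norvale agreement on 5-2-2: 5-2-1-2 not covered. → 37%.
Line D: paperboard → 5-2; coated → 5-2-2; in sheets → 5-2-2-2. Scheduled 33%. quota on 5-2-2-2 open → in-quota 19%. → 19%.
Sum: 30% + 34% + 37% + 19% = 120%.

120%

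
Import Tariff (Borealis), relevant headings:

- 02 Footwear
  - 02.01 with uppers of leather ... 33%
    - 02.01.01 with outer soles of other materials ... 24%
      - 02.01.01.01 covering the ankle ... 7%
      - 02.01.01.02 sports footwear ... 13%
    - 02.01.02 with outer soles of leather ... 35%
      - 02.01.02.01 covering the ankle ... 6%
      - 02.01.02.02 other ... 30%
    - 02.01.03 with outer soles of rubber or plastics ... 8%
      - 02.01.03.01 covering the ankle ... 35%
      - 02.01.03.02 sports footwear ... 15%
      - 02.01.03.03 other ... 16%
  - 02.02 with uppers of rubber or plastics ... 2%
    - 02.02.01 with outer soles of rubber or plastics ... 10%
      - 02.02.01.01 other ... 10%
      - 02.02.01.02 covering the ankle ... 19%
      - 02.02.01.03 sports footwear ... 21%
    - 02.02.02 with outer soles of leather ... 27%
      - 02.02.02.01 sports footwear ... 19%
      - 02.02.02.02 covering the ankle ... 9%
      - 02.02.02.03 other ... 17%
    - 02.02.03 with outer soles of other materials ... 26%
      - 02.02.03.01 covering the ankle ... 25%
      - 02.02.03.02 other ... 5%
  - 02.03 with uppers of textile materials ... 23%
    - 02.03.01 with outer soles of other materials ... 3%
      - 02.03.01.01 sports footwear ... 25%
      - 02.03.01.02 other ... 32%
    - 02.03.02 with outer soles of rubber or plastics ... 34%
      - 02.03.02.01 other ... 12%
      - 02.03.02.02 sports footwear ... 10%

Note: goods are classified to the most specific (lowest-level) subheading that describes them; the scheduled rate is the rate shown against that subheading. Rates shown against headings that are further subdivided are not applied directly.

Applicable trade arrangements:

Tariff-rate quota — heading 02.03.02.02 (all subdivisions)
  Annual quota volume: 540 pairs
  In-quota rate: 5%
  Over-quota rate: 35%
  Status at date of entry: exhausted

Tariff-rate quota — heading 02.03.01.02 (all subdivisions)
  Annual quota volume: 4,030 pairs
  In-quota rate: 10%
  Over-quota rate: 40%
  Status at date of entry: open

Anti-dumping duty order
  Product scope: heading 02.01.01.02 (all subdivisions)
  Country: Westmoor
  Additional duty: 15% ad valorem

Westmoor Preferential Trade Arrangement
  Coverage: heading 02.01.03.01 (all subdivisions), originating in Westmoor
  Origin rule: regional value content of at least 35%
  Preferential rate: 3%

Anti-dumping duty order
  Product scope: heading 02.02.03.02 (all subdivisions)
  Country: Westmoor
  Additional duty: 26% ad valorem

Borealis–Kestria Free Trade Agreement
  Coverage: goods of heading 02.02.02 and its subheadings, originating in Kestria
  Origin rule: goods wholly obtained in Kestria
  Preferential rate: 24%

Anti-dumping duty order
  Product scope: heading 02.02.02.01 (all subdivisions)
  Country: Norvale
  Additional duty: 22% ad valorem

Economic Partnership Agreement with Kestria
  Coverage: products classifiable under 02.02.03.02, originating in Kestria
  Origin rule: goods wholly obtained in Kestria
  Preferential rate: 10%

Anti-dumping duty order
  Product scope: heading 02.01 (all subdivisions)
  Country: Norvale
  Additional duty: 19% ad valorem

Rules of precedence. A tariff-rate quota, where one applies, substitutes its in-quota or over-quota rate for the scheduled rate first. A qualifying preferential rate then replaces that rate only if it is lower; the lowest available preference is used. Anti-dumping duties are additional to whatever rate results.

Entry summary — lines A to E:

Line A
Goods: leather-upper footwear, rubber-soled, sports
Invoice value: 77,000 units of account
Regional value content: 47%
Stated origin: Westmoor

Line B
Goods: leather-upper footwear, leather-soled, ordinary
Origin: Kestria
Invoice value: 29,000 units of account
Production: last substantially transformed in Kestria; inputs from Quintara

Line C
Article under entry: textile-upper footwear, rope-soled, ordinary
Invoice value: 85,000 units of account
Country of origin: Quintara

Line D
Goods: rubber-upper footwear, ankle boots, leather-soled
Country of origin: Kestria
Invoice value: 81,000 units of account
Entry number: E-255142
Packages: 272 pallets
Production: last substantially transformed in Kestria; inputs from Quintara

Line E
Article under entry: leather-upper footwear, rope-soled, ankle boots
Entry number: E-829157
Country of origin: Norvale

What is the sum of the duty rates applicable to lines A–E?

Line A: leather-upper → 02.01; rubber-soled → 02.01.03; sports → 02.01.03.02. Scheduled 15%. Westmoor agreement on 02.01.03.01: 02.01.03.02 not covered. → 15%.
Line B: leather-upper → 02.01; leather-soled → 02.01.02; ordinary → 02.01.02.02. Scheduled 30%. Kestria agreement on 02.02.02: 02.01.02.02 not covered; Kestria agreement on 02.02.03.02: 02.01.02.02 not covered. → 30%.
Line C: textile-upper → 02.03; rope-soled → 02.03.01; ordinary → 02.03.01.02. Scheduled 32%. quota on 02.03.01.02 open → in-quota 10%. → 10%.
Line D: rubber-upper → 02.02; leather-soled → 02.02.02; ankle boots → 02.02.02.02. Scheduled 9%. Kestria agreement on 02.02.02: not wholly obtained; Kestria agreement on 02.02.03.02: 02.02.02.02 not covered. → 9%.
Line E: leather-upper → 02.01; rope-soled → 02.01.01; ankle boots → 02.01.01.01. Scheduled 7%. anti-dumping (Norvale, 02.01): +19%; total 7% + 19% = 26%. → 26%.
Sum: 15% + 30% + 10% + 9% + 26% = 90%.

90%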